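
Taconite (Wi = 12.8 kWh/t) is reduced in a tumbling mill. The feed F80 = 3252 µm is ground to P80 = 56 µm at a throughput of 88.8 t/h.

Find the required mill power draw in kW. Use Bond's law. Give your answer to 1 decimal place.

W = 10 Wi (P80^-0.5 − F80^-0.5)
W = 10·12.8·(1/√56 − 1/√3252) = 10·12.8·(0.116095) = 14.8601 kWh/t
P_mill = W·ṁ = 14.8601·88.8 = 1319.6 kW

P = 1319.6 kW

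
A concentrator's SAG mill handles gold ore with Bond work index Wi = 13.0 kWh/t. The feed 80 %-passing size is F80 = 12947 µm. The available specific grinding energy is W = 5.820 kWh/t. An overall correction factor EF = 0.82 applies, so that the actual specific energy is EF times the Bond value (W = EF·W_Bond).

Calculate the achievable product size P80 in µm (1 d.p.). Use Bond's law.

P80 = 248.9 µm

W = 10·Wi·[P80^(−½) − F80^(−½)]
W_Bond = W / EF = 5.820 / 0.82 = 7.0976 kWh/t
1/√P80 = 1/√F80 + W_Bond/(10·Wi)
  = 7.0976/(10·13.0) + 1/√12947 = 0.054597 + 0.008789 = 0.063385
P80 = (1/0.063385)² = 15.7766² = 248.90 µm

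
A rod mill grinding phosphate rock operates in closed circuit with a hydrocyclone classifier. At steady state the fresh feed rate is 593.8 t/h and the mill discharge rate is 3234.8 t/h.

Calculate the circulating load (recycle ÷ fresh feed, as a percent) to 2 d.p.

CL = 444.76 %

Discharge = new feed + return, hence
R = M − F = 3234.8 − 593.8 = 2641.0 t/h
CL = 100·R/F = 100·2641.0/593.8 = 444.76 %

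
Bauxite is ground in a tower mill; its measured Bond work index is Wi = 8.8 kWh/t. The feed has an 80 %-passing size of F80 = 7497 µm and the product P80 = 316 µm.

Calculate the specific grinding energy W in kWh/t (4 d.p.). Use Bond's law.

W = 10 Wi (P80^-0.5 − F80^-0.5)
1/√316 = 0.056254;  1/√7497 = 0.011549
W = 10·8.8·(0.056254 − 0.011549) = 3.9340 kWh/t

W = 3.9340 kWh/t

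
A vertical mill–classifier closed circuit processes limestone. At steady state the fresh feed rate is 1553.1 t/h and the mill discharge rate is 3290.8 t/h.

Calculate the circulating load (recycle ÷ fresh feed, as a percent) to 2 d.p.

CL = 111.89 %

Discharge = new feed + return, hence
R = M − F = 3290.8 − 1553.1 = 1737.7 t/h
CL = 100·R/F = 100·1737.7/1553.1 = 111.89 %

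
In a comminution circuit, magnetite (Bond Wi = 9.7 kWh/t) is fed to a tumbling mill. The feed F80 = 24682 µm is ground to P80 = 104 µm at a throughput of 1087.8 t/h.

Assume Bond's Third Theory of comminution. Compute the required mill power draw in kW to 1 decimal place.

P = 9675.1 kW

W_Bond = 10·Wi·(1/√P₈₀ − 1/√F₈₀)
W = 10·9.7·(1/√104 − 1/√24682) = 10·9.7·(0.091693) = 8.8942 kWh/t
Mill draw = 8.8942 × 1087.8 = 9675.1 kW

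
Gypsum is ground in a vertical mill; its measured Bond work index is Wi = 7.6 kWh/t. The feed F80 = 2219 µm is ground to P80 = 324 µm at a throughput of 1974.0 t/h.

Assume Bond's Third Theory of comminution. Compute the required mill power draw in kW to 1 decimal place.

P = 5149.9 kW

W_Bond = 10·Wi·(1/√P₈₀ − 1/√F₈₀)
W = 10·7.6·(1/√324 − 1/√2219) = 10·7.6·(0.034327) = 2.6088 kWh/t
Mill draw = 2.6088 × 1974.0 = 5149.9 kW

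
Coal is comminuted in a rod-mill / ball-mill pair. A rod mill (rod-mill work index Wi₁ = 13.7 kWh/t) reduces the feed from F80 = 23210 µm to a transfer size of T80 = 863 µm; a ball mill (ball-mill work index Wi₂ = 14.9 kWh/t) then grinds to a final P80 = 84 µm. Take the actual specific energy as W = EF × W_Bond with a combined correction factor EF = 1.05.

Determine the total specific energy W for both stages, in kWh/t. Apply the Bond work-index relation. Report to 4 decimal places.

W = 10·Wi·[P80^(−½) − F80^(−½)]
Stage 1 (23210→863 µm, Wi₁=13.7): W₁ = 10·13.7·(0.034040 − 0.006564) = 3.7643 kWh/t
Stage 2 (863→84 µm, Wi₂=14.9): W₂ = 10·14.9·(0.109109 − 0.034040) = 11.1852 kWh/t
W = W₁ + W₂ = 3.7643 + 11.1852 = 14.9495 kWh/t
Apply correction: 14.9495 × 1.05 = 15.6970 kWh/t

W = 15.6970 kWh/t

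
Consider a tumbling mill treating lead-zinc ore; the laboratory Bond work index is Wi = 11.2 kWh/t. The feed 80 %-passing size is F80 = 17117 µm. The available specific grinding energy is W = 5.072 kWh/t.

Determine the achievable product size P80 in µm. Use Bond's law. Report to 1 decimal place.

W = 10 Wi (1/√P80 − 1/√F80)  [Bond]
⇒ 1/√P80 = W/(10·Wi) + 1/√F80
  = 5.0720/(10·11.2) + 1/√17117 = 0.045286 + 0.007643 = 0.052929
P80 = (1/0.052929)² = 18.8932² = 356.95 µm

P80 = 357.0 µm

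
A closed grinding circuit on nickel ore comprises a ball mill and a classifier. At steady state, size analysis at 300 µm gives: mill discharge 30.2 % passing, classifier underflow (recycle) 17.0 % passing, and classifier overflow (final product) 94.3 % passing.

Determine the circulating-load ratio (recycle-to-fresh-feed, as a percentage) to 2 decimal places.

Two-product formula at 300 µm:
d + r·d = r·u + o → r(d−u) = o−d
r = (94.3 − 30.2)/(30.2 − 17.0) = 64.1/13.2 = 4.8561
CL = 100·r = 485.61 %

CL = 485.61 %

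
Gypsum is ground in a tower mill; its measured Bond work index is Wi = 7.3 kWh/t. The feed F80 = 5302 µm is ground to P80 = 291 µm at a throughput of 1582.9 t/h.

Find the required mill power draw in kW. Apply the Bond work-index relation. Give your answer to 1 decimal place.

P = 5186.8 kW

W_Bond = 10·Wi·(1/√P₈₀ − 1/√F₈₀)
W = 10·7.3·(1/√291 − 1/√5302) = 10·7.3·(0.044888) = 3.2768 kWh/t
P = W·T = 3.2768·1582.9 = 5186.8 kW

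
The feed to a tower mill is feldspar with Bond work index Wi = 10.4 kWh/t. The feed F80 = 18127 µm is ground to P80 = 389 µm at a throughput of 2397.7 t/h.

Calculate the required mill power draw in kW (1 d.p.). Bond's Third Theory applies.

W = 10·Wi·(P80^(-½) − F80^(-½))
W = 10·10.4·(1/√389 − 1/√18127) = 10·10.4·(0.043275) = 4.5006 kWh/t
Power = W × throughput = 4.5006 kWh/t × 2397.7 t/h = 10791.0 kW

P = 10791.0 kW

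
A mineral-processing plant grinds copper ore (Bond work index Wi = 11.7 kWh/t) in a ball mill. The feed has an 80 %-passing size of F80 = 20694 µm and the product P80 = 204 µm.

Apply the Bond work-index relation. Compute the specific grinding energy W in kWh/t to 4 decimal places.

W = 10·Wi·(P80^(-½) − F80^(-½))
1/√204 = 0.070014;  1/√20694 = 0.006951
W = 10·11.7·(0.070014 − 0.006951) = 7.3783 kWh/t

W = 7.3783 kWh/t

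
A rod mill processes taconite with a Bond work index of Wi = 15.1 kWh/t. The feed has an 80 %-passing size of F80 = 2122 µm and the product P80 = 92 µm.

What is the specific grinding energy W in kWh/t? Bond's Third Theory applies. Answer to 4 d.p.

W = 10 Wi (1/√P80 − 1/√F80)  [Bond]
1/√92 = 0.104257;  1/√2122 = 0.021708
W = 10·15.1·(0.104257 − 0.021708) = 12.4649 kWh/t

W = 12.4649 kWh/t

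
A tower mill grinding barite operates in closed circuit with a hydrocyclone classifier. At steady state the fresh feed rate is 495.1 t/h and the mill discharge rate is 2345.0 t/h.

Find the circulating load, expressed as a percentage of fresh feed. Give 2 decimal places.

Steady state: M = F + R.
R = M − F = 2345.0 − 495.1 = 1849.9 t/h
CL = 100·R/F = 100·1849.9/495.1 = 373.64 %

CL = 373.64 %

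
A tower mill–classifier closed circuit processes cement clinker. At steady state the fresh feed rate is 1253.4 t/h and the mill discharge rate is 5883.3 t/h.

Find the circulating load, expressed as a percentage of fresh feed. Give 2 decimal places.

CL = 369.39 %

Discharge = new feed + return, hence
R = M − F = 5883.3 − 1253.4 = 4629.9 t/h
CL = 100·R/F = 100·4629.9/1253.4 = 369.39 %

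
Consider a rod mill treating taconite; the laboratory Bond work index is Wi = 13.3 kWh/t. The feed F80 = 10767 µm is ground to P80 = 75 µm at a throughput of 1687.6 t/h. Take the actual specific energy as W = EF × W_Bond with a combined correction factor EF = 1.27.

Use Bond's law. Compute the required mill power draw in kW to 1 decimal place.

P = 30167.9 kW

W = 10 Wi (P80^-0.5 − F80^-0.5)
W = 10·13.3·(1/√75 − 1/√10767) = 10·13.3·(0.105833) = 14.0758 kWh/t
Corrected W = EF·W_Bond = 1.27·14.0758 = 17.8762 kWh/t
P = W·T = 17.8762·1687.6 = 30167.9 kW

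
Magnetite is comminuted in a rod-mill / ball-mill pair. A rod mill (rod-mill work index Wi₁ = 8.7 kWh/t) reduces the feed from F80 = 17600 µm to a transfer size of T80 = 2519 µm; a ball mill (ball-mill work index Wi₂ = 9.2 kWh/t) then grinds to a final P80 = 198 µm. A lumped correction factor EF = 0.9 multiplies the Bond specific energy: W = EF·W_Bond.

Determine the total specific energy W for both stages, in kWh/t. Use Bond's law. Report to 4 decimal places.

W = 5.2045 kWh/t

Bond: W = 10·Wi·(1/√P80 − 1/√F80)
Stage 1 (17600→2519 µm, Wi₁=8.7): W₁ = 10·8.7·(0.019924 − 0.007538) = 1.0776 kWh/t
Stage 2 (2519→198 µm, Wi₂=9.2): W₂ = 10·9.2·(0.071067 − 0.019924) = 4.7051 kWh/t
W = W₁ + W₂ = 1.0776 + 4.7051 = 5.7827 kWh/t
Corrected W = EF·W_Bond = 0.9·5.7827 = 5.2045 kWh/t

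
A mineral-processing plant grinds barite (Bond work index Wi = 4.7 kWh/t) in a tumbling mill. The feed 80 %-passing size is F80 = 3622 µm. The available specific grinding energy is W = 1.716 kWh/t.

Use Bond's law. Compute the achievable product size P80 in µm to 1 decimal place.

Bond:  W = 10 Wi (1/√P − 1/√F)
P80^(−½) = W/(10 Wi) + F80^(−½)
  = 1.7160/(10·4.7) + 1/√3622 = 0.036511 + 0.016616 = 0.053127
P80 = (1/0.053127)² = 18.8230² = 354.30 µm

P80 = 354.3 µm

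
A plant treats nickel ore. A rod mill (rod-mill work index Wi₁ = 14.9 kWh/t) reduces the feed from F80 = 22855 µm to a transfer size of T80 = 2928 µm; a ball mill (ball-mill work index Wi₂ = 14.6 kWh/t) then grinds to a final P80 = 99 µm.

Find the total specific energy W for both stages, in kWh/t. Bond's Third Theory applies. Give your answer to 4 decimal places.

W = 13.7434 kWh/t

W = 10·Wi·(P80^(-½) − F80^(-½))
Stage 1 (22855→2928 µm, Wi₁=14.9): W₁ = 10·14.9·(0.018481 − 0.006615) = 1.7680 kWh/t
Stage 2 (2928→99 µm, Wi₂=14.6): W₂ = 10·14.6·(0.100504 − 0.018481) = 11.9754 kWh/t
W = W₁ + W₂ = 1.7680 + 11.9754 = 13.7434 kWh/t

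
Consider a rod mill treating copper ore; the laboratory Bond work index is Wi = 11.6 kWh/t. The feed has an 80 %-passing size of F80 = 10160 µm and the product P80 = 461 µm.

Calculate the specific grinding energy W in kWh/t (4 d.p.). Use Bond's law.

W = 10 Wi (P80^-0.5 − F80^-0.5)
1/√461 = 0.046575;  1/√10160 = 0.009921
W = 10·11.6·(0.046575 − 0.009921) = 4.2518 kWh/t

W = 4.2518 kWh/t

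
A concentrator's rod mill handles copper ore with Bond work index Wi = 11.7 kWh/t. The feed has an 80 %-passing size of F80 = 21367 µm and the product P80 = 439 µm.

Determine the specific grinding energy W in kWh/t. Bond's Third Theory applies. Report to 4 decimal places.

W = 10 Wi / √P80 − 10 Wi / √F80
1/√439 = 0.047727;  1/√21367 = 0.006841
W = 10·11.7·(0.047727 − 0.006841) = 4.7837 kWh/t

W = 4.7837 kWh/t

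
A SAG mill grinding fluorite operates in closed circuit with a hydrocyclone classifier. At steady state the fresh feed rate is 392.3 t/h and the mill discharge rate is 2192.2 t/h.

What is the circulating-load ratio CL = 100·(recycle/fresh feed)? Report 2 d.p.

CL = 458.81 %

Steady state: M = F + R.
R = M − F = 2192.2 − 392.3 = 1799.9 t/h
CL = 100·R/F = 100·1799.9/392.3 = 458.81 %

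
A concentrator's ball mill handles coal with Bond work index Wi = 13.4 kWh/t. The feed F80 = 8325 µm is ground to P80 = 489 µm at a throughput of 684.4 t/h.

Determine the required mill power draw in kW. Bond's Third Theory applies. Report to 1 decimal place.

P = 3142.1 kW

Bond:  W = 10 Wi (1/√P − 1/√F)
W = 10·13.4·(1/√489 − 1/√8325) = 10·13.4·(0.034262) = 4.5911 kWh/t
P_mill = W·ṁ = 4.5911·684.4 = 3142.1 kW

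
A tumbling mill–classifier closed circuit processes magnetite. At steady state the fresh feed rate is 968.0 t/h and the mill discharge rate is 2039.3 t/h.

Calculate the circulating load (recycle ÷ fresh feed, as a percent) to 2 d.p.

Steady state: M = F + R.
R = M − F = 2039.3 − 968.0 = 1071.3 t/h
CL = 100·R/F = 100·1071.3/968.0 = 110.67 %

CL = 110.67 %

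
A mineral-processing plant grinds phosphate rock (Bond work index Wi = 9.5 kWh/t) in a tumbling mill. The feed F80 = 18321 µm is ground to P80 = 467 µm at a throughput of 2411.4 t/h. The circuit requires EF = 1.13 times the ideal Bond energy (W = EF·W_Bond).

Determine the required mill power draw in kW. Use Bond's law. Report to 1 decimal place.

P = 10066.3 kW

W = 10 Wi (P80^-0.5 − F80^-0.5)
W = 10·9.5·(1/√467 − 1/√18321) = 10·9.5·(0.038887) = 3.6942 kWh/t
Apply correction: 3.6942 × 1.13 = 4.1745 kWh/t
P = W·T = 4.1745·2411.4 = 10066.3 kW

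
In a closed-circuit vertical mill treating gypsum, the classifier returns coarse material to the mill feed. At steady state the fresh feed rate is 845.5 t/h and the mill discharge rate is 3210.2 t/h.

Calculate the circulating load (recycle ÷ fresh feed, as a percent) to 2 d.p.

CL = 279.68 %

Steady state: M = F + R.
R = M − F = 3210.2 − 845.5 = 2364.7 t/h
CL = 100·R/F = 100·2364.7/845.5 = 279.68 %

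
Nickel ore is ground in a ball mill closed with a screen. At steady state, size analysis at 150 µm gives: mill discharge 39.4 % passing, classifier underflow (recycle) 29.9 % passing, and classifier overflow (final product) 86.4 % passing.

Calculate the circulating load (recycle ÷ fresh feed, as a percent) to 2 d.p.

CL = 494.74 %

Mass balance on the −150 µm fraction:
(1+r)·d = r·u + o ⇒ r = (o−d)/(d−u)
r = (86.4 − 39.4)/(39.4 − 29.9) = 47.0/9.5 = 4.9474
CL = 100·r = 494.74 %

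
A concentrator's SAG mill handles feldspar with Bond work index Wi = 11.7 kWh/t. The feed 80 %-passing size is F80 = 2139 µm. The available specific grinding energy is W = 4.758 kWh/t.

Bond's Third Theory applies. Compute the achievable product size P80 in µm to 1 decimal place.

W = 10 Wi / √P80 − 10 Wi / √F80
P80^(−½) = W/(10 Wi) + F80^(−½)
  = 4.7580/(10·11.7) + 1/√2139 = 0.040667 + 0.021622 = 0.062289
P80 = (1/0.062289)² = 16.0543² = 257.74 µm

P80 = 257.7 µm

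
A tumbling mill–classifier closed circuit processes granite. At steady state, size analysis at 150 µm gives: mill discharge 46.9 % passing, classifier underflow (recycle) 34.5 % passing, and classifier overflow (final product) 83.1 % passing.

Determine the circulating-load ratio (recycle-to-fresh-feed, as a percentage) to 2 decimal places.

CL = 291.94 %

Two-product formula at 150 µm:
r = (o − d)/(d − u)
r = (83.1 − 46.9)/(46.9 − 34.5) = 36.2/12.4 = 2.9194
CL = 100·r = 291.94 %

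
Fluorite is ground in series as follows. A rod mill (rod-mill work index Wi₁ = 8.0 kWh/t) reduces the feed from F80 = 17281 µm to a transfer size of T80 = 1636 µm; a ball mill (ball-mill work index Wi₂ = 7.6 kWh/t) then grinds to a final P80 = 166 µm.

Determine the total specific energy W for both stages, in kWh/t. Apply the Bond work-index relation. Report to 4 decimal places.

W = 10 Wi (1/√P80 − 1/√F80)  [Bond]
Stage 1 (17281→1636 µm, Wi₁=8.0): W₁ = 10·8.0·(0.024723 − 0.007607) = 1.3693 kWh/t
Stage 2 (1636→166 µm, Wi₂=7.6): W₂ = 10·7.6·(0.077615 − 0.024723) = 4.0198 kWh/t
W = W₁ + W₂ = 1.3693 + 4.0198 = 5.3891 kWh/t

W = 5.3891 kWh/t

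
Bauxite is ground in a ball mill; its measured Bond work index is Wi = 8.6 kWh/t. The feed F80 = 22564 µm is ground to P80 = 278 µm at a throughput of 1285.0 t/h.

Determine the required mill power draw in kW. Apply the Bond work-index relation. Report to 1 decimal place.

W_Bond = 10·Wi·(1/√P₈₀ − 1/√F₈₀)
W = 10·8.6·(1/√278 − 1/√22564) = 10·8.6·(0.053319) = 4.5854 kWh/t
Power = W × throughput = 4.5854 kWh/t × 1285.0 t/h = 5892.3 kW

P = 5892.3 kW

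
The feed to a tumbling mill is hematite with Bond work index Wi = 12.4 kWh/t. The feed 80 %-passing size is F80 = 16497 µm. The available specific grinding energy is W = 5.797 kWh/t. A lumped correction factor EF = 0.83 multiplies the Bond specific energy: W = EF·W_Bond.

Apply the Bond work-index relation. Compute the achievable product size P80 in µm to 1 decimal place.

W_Bond = 10·Wi·(1/√P₈₀ − 1/√F₈₀)
W_Bond = W / EF = 5.797 / 0.83 = 6.9843 kWh/t
1/√P80 = 1/√F80 + W_Bond/(10·Wi)
  = 6.9843/(10·12.4) + 1/√16497 = 0.056325 + 0.007786 = 0.064111
P80 = (1/0.064111)² = 15.5979² = 243.30 µm

P80 = 243.3 µm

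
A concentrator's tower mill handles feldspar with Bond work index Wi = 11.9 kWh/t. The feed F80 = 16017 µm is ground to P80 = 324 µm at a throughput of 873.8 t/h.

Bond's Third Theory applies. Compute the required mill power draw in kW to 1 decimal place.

P = 4955.2 kW

W = 10·Wi·(P80^(-½) − F80^(-½))
W = 10·11.9·(1/√324 − 1/√16017) = 10·11.9·(0.047654) = 5.6708 kWh/t
P_mill = W·ṁ = 5.6708·873.8 = 4955.2 kW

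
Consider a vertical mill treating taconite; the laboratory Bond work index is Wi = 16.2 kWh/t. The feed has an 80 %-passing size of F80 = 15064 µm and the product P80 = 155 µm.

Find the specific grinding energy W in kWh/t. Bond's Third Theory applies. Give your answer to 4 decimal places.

W = 11.6922 kWh/t

W = 10·Wi·[P80^(−½) − F80^(−½)]
1/√155 = 0.080322;  1/√15064 = 0.008148
W = 10·16.2·(0.080322 − 0.008148) = 11.6922 kWh/t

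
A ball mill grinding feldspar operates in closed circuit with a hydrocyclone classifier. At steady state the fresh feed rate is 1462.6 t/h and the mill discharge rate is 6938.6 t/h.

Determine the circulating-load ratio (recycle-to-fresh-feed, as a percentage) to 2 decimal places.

Steady state: M = F + R.
R = M − F = 6938.6 − 1462.6 = 5476.0 t/h
CL = 100·R/F = 100·5476.0/1462.6 = 374.40 %

CL = 374.40 %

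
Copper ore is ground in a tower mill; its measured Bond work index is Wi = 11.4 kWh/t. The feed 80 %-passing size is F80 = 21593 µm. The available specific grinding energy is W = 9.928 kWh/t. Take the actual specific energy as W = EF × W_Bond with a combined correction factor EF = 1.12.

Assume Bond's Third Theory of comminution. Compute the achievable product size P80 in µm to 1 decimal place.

P80 = 139.8 µm

Bond: W = 10·Wi·(1/√P80 − 1/√F80)
W_Bond = W / EF = 9.928 / 1.12 = 8.8643 kWh/t
P80^(−½) = W_Bond/(10 Wi) + F80^(−½)
  = 8.8643/(10·11.4) + 1/√21593 = 0.077757 + 0.006805 = 0.084562
P80 = (1/0.084562)² = 11.8256² = 139.85 µm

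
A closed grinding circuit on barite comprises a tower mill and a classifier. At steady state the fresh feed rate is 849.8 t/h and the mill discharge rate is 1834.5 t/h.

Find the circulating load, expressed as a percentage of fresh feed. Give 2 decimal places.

M = F + R at steady state, so:
R = M − F = 1834.5 − 849.8 = 984.7 t/h
CL = 100·R/F = 100·984.7/849.8 = 115.87 %

CL = 115.87 %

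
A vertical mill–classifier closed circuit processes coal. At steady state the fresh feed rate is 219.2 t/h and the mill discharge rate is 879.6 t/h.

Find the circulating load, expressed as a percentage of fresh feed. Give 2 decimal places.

Mill node: discharge = fresh + recycle.
R = M − F = 879.6 − 219.2 = 660.4 t/h
CL = 100·R/F = 100·660.4/219.2 = 301.28 %

CL = 301.28 %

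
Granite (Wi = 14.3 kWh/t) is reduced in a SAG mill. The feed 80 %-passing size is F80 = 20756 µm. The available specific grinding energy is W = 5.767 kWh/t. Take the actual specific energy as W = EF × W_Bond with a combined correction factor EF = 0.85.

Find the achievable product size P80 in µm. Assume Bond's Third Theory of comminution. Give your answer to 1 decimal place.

P80 = 338.1 µm

W = 10·Wi·[P80^(−½) − F80^(−½)]
W_Bond = W / EF = 5.767 / 0.85 = 6.7847 kWh/t
1/√P80 = 1/√F80 + W_Bond/(10·Wi)
  = 6.7847/(10·14.3) + 1/√20756 = 0.047445 + 0.006941 = 0.054387
P80 = (1/0.054387)² = 18.3869² = 338.08 µm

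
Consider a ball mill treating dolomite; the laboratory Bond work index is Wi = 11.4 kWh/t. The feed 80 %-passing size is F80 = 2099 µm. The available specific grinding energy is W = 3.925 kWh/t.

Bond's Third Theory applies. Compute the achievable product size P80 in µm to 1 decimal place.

P80 = 316.0 µm

W = 10·Wi·(P80^(-½) − F80^(-½))
⇒ 1/√P80 = W/(10·Wi) + 1/√F80
  = 3.9250/(10·11.4) + 1/√2099 = 0.034430 + 0.021827 = 0.056257
P80 = (1/0.056257)² = 17.7756² = 315.97 µm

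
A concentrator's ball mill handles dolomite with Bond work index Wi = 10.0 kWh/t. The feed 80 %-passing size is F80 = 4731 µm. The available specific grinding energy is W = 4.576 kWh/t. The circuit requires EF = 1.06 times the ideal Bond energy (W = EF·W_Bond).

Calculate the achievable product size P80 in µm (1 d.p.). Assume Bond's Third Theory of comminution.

P80 = 300.3 µm

W = 10 Wi (P80^-0.5 − F80^-0.5)
W_Bond = W / EF = 4.576 / 1.06 = 4.3170 kWh/t
1/√P80 = 1/√F80 + W_Bond/(10·Wi)
  = 4.3170/(10·10.0) + 1/√4731 = 0.043170 + 0.014539 = 0.057708
P80 = (1/0.057708)² = 17.3285² = 300.28 µm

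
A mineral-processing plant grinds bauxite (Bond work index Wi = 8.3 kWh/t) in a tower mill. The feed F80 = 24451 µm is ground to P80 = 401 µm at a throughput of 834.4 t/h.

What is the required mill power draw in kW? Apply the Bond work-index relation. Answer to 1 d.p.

P = 3015.5 kW

Bond:  W = 10 Wi (1/√P − 1/√F)
W = 10·8.3·(1/√401 − 1/√24451) = 10·8.3·(0.043542) = 3.6140 kWh/t
Mill draw = 3.6140 × 834.4 = 3015.5 kW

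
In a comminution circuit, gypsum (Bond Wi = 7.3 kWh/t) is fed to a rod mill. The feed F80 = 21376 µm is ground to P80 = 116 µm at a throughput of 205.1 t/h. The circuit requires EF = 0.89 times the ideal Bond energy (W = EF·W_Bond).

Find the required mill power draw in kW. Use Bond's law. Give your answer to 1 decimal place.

W = 10·Wi·(P80^(-½) − F80^(-½))
W = 10·7.3·(1/√116 − 1/√21376) = 10·7.3·(0.086008) = 6.2786 kWh/t
Corrected W = EF·W_Bond = 0.89·6.2786 = 5.5879 kWh/t
Power = W × throughput = 5.5879 kWh/t × 205.1 t/h = 1146.1 kW

P = 1146.1 kW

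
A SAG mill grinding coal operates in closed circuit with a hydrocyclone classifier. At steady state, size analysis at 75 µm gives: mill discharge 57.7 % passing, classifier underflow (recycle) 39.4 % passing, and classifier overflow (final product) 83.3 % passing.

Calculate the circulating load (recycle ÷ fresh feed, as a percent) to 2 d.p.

Classifier node, passing 75 µm:
d + r·d = r·u + o → r(d−u) = o−d
r = (83.3 − 57.7)/(57.7 − 39.4) = 25.6/18.3 = 1.3989
CL = 100·r = 139.89 %

CL = 139.89 %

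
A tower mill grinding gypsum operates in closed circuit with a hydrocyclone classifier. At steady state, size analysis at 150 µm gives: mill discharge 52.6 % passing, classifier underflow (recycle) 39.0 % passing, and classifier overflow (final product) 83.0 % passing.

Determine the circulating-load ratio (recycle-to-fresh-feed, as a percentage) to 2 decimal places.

Classifier node, passing 150 µm:
(1+r)·d = r·u + o ⇒ r = (o−d)/(d−u)
r = (83.0 − 52.6)/(52.6 − 39.0) = 30.4/13.6 = 2.2353
CL = 100·r = 223.53 %

CL = 223.53 %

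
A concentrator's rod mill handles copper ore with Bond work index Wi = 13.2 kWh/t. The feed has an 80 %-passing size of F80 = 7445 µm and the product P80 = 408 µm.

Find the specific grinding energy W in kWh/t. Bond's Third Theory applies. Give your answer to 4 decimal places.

W_Bond = 10·Wi·(1/√P₈₀ − 1/√F₈₀)
1/√408 = 0.049507;  1/√7445 = 0.011590
W = 10·13.2·(0.049507 − 0.011590) = 5.0051 kWh/t

W = 5.0051 kWh/t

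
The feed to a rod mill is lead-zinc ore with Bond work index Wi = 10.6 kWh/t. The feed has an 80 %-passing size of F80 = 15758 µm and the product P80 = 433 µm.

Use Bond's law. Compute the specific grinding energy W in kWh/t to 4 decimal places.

W_Bond = 10·Wi·(1/√P₈₀ − 1/√F₈₀)
1/√433 = 0.048057;  1/√15758 = 0.007966
W = 10·10.6·(0.048057 − 0.007966) = 4.2496 kWh/t

W = 4.2496 kWh/t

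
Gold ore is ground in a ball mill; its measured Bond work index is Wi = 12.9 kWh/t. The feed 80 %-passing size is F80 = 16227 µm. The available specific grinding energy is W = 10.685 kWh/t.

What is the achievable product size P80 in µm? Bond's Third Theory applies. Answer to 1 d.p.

P80 = 121.6 µm

W = 10·Wi·[P80^(−½) − F80^(−½)]
⇒ 1/√P80 = W/(10·Wi) + 1/√F80
  = 10.6850/(10·12.9) + 1/√16227 = 0.082829 + 0.007850 = 0.090680
P80 = (1/0.090680)² = 11.0278² = 121.61 µm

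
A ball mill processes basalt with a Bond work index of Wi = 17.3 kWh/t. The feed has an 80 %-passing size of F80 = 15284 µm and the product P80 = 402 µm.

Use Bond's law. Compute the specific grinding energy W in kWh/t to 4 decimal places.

W = 7.2291 kWh/t

W = 10·Wi·(P80^(-½) − F80^(-½))
1/√402 = 0.049875;  1/√15284 = 0.008089
W = 10·17.3·(0.049875 − 0.008089) = 7.2291 kWh/t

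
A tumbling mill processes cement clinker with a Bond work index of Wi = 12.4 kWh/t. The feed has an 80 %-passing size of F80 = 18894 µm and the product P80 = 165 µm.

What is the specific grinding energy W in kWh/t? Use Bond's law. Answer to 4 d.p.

W = 8.7513 kWh/t

W_Bond = 10·Wi·(1/√P₈₀ − 1/√F₈₀)
1/√165 = 0.077850;  1/√18894 = 0.007275
W = 10·12.4·(0.077850 − 0.007275) = 8.7513 kWh/t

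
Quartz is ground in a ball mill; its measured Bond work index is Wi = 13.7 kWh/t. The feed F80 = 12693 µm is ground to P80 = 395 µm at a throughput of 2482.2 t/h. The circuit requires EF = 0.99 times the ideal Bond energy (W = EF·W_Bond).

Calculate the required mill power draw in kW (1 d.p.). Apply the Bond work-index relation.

W = 10·Wi·(P80^(-½) − F80^(-½))
W = 10·13.7·(1/√395 − 1/√12693) = 10·13.7·(0.041439) = 5.6772 kWh/t
Apply correction: 5.6772 × 0.99 = 5.6204 kWh/t
P = W·T = 5.6204·2482.2 = 13951.0 kW

P = 13951.0 kW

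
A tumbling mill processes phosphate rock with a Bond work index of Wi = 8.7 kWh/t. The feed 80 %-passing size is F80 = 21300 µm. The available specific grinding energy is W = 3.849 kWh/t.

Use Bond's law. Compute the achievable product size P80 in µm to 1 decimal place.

P80 = 383.1 µm

W = 10 Wi (1/√P80 − 1/√F80)  [Bond]
1/√P80 = 1/√F80 + W/(10·Wi)
  = 3.8490/(10·8.7) + 1/√21300 = 0.044241 + 0.006852 = 0.051093
P80 = (1/0.051093)² = 19.5721² = 383.07 µm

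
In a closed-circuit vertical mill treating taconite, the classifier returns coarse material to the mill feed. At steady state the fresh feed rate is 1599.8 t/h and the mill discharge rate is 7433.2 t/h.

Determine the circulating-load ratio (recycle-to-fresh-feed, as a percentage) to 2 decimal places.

M = F + R at steady state, so:
R = M − F = 7433.2 − 1599.8 = 5833.4 t/h
CL = 100·R/F = 100·5833.4/1599.8 = 364.63 %

CL = 364.63 %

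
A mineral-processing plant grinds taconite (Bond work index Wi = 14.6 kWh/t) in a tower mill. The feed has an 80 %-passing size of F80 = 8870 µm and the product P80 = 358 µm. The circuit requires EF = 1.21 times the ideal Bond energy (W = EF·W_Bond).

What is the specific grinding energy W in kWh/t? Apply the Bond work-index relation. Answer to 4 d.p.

Bond: W = 10·Wi·(1/√P80 − 1/√F80)
1/√358 = 0.052852;  1/√8870 = 0.010618
W = 10·14.6·(0.052852 − 0.010618) = 6.1661 kWh/t
With EF = 1.21: W = 6.1661·1.21 = 7.4610 kWh/t

W = 7.4610 kWh/t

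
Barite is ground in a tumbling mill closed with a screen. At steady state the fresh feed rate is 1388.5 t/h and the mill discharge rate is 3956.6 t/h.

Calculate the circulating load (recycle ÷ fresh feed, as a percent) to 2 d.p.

CL = 184.95 %

Steady state: M = F + R.
R = M − F = 3956.6 − 1388.5 = 2568.1 t/h
CL = 100·R/F = 100·2568.1/1388.5 = 184.95 %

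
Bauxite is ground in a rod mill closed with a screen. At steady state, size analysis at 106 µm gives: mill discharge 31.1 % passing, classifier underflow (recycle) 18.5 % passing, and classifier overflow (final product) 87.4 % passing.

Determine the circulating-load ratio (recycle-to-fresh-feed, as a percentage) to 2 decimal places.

Two-product formula at 106 µm:
Fd + Rd = Ru + Fo ⇒ R/F = (o−d)/(d−u)
r = (87.4 − 31.1)/(31.1 − 18.5) = 56.3/12.6 = 4.4683
CL = 100·r = 446.83 %

CL = 446.83 %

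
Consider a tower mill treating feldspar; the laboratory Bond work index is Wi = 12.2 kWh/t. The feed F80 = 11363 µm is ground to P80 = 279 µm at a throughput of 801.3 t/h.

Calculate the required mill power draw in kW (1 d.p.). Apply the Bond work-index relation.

P = 4935.6 kW

Bond: W = 10·Wi·(1/√P80 − 1/√F80)
W = 10·12.2·(1/√279 − 1/√11363) = 10·12.2·(0.050487) = 6.1595 kWh/t
Power = W × throughput = 6.1595 kWh/t × 801.3 t/h = 4935.6 kW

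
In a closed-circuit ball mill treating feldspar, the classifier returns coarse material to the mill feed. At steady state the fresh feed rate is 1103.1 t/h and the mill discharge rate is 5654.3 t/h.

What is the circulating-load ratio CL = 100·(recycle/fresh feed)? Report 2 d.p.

Mill node: discharge = fresh + recycle.
R = M − F = 5654.3 − 1103.1 = 4551.2 t/h
CL = 100·R/F = 100·4551.2/1103.1 = 412.58 %

CL = 412.58 %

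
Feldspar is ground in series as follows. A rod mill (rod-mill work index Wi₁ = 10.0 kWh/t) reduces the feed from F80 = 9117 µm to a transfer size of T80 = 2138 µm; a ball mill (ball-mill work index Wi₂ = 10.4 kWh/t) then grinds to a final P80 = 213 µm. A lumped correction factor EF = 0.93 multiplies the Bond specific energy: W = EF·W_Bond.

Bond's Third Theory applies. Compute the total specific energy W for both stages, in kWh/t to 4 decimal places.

W_Bond = 10·Wi·(1/√P₈₀ − 1/√F₈₀)
Stage 1 (9117→2138 µm, Wi₁=10.0): W₁ = 10·10.0·(0.021627 − 0.010473) = 1.1154 kWh/t
Stage 2 (2138→213 µm, Wi₂=10.4): W₂ = 10·10.4·(0.068519 − 0.021627) = 4.8768 kWh/t
W = W₁ + W₂ = 1.1154 + 4.8768 = 5.9921 kWh/t
Corrected W = EF·W_Bond = 0.93·5.9921 = 5.5727 kWh/t

W = 5.5727 kWh/t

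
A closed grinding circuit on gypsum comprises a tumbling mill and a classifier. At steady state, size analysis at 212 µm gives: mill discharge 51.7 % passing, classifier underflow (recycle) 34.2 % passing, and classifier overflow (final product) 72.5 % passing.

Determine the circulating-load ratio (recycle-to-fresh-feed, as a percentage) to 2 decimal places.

CL = 118.86 %

Classifier node, passing 212 µm:
(1+r)d = ru + o → r = (o−d)/(d−u)
r = (72.5 − 51.7)/(51.7 − 34.2) = 20.8/17.5 = 1.1886
CL = 100·r = 118.86 %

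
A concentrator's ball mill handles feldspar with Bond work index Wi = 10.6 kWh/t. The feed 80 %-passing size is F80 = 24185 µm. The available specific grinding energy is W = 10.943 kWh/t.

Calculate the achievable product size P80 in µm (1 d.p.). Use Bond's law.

P80 = 83.1 µm

W = 10 Wi / √P80 − 10 Wi / √F80
P80^-0.5 = F80^-0.5 + W/(10 Wi)
  = 10.9430/(10·10.6) + 1/√24185 = 0.103236 + 0.006430 = 0.109666
P80 = (1/0.109666)² = 9.1186² = 83.15 µm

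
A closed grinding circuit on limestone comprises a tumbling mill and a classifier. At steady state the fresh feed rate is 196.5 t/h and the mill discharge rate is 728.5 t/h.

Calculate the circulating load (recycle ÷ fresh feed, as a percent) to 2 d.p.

CL = 270.74 %

Steady state: M = F + R.
R = M − F = 728.5 − 196.5 = 532.0 t/h
CL = 100·R/F = 100·532.0/196.5 = 270.74 %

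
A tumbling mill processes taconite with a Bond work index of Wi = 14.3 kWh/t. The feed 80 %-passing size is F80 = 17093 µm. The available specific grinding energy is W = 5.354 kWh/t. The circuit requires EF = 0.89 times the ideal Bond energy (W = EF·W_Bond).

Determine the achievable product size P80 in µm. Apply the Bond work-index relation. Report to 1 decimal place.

Bond:  W = 10 Wi (1/√P − 1/√F)
W_Bond = W / EF = 5.354 / 0.89 = 6.0157 kWh/t
1/√P80 = 1/√F80 + W_Bond/(10·Wi)
  = 6.0157/(10·14.3) + 1/√17093 = 0.042068 + 0.007649 = 0.049717
P80 = (1/0.049717)² = 20.1139² = 404.57 µm

P80 = 404.6 µm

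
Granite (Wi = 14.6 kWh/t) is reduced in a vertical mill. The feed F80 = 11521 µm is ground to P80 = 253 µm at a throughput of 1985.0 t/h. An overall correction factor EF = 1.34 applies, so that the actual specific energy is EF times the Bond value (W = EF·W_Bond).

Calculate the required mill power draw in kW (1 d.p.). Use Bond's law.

W = 10·Wi·[P80^(−½) − F80^(−½)]
W = 10·14.6·(1/√253 − 1/√11521) = 10·14.6·(0.053553) = 7.8187 kWh/t
W_actual = 1.34 × 7.8187 = 10.4771 kWh/t
Mill draw = 10.4771 × 1985.0 = 20797.0 kW

P = 20797.0 kW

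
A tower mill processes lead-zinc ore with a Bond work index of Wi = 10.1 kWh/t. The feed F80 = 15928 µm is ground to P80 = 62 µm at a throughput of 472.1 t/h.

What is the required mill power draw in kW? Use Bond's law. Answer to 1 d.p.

W = 10 Wi / √P80 − 10 Wi / √F80
W = 10·10.1·(1/√62 − 1/√15928) = 10·10.1·(0.119077) = 12.0267 kWh/t
P_mill = W·ṁ = 12.0267·472.1 = 5677.8 kW

P = 5677.8 kW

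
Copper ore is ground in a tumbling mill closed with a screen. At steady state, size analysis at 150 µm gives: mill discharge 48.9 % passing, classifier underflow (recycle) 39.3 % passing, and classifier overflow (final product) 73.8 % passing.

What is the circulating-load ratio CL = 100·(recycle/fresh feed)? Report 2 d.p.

Classifier node, passing 150 µm:
d + r·d = r·u + o → r(d−u) = o−d
r = (73.8 − 48.9)/(48.9 − 39.3) = 24.9/9.6 = 2.5937
CL = 100·r = 259.37 %

CL = 259.37 %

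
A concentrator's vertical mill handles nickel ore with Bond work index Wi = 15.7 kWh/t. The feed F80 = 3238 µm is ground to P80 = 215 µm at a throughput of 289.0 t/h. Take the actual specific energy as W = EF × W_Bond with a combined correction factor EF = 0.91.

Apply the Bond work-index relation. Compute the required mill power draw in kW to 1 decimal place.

W = 10 Wi / √P80 − 10 Wi / √F80
W = 10·15.7·(1/√215 − 1/√3238) = 10·15.7·(0.050626) = 7.9483 kWh/t
Corrected W = EF·W_Bond = 0.91·7.9483 = 7.2329 kWh/t
Mill draw = 7.2329 × 289.0 = 2090.3 kW

P = 2090.3 kW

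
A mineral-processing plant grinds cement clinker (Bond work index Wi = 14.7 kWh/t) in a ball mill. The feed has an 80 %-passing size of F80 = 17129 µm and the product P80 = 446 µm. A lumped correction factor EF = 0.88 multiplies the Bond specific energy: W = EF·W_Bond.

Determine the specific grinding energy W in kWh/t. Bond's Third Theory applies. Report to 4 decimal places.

Bond: W = 10·Wi·(1/√P80 − 1/√F80)
1/√446 = 0.047351;  1/√17129 = 0.007641
W = 10·14.7·(0.047351 − 0.007641) = 5.8375 kWh/t
W_actual = 0.88 × 5.8375 = 5.1370 kWh/t

W = 5.1370 kWh/t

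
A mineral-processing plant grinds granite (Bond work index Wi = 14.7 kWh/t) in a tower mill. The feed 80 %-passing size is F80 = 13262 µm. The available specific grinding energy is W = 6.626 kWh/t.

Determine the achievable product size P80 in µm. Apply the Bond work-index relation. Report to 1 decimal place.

P80 = 346.0 µm

W = 10 Wi / √P80 − 10 Wi / √F80
1/√P80 = 1/√F80 + W/(10·Wi)
  = 6.6260/(10·14.7) + 1/√13262 = 0.045075 + 0.008684 = 0.053758
P80 = (1/0.053758)² = 18.6018² = 346.03 µm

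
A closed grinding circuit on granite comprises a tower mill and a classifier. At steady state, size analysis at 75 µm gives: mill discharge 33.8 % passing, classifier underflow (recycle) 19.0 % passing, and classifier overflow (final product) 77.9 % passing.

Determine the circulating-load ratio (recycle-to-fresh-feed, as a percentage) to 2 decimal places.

CL = 297.97 %

Balance %-passing 75 µm (r = R/F):
(1+r)d = ru + o → r = (o−d)/(d−u)
r = (77.9 − 33.8)/(33.8 − 19.0) = 44.1/14.8 = 2.9797
CL = 100·r = 297.97 %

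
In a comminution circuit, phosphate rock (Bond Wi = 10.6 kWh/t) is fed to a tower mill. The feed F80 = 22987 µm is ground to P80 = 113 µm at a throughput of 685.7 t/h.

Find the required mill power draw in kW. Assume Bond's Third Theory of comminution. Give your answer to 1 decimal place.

P = 6358.2 kW

Bond: W = 10·Wi·(1/√P80 − 1/√F80)
W = 10·10.6·(1/√113 − 1/√22987) = 10·10.6·(0.087476) = 9.2725 kWh/t
Mill draw = 9.2725 × 685.7 = 6358.2 kW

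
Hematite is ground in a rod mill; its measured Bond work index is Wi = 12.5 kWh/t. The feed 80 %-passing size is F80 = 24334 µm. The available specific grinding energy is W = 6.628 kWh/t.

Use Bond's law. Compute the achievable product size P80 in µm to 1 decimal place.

P80 = 283.1 µm

Bond:  W = 10 Wi (1/√P − 1/√F)
⇒ 1/√P80 = W/(10 Wi) + 1/√F80
  = 6.6280/(10·12.5) + 1/√24334 = 0.053024 + 0.006411 = 0.059435
P80 = (1/0.059435)² = 16.8252² = 283.09 µm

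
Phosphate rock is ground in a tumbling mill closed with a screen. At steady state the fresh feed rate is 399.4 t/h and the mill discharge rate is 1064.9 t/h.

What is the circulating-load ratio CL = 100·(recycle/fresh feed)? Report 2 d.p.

CL = 166.62 %

Mill node: discharge = fresh + recycle.
R = M − F = 1064.9 − 399.4 = 665.5 t/h
CL = 100·R/F = 100·665.5/399.4 = 166.62 %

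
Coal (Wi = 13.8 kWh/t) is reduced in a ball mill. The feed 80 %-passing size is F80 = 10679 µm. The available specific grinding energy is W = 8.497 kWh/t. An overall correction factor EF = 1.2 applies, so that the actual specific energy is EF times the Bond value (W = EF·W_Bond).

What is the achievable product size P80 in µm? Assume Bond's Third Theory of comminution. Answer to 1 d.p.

Bond: W = 10·Wi·(1/√P80 − 1/√F80)
W_Bond = W / EF = 8.497 / 1.2 = 7.0808 kWh/t
P80^(−½) = W_Bond/(10 Wi) + F80^(−½)
  = 7.0808/(10·13.8) + 1/√10679 = 0.051310 + 0.009677 = 0.060987
P80 = (1/0.060987)² = 16.3969² = 268.86 µm

P80 = 268.9 µm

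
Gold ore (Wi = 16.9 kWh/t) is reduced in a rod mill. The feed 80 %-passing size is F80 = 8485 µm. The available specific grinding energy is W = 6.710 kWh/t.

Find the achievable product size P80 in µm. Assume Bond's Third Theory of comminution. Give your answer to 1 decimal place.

P80 = 391.2 µm

Bond:  W = 10 Wi (1/√P − 1/√F)
1/√P80 = 1/√F80 + W/(10·Wi)
  = 6.7100/(10·16.9) + 1/√8485 = 0.039704 + 0.010856 = 0.050560
P80 = (1/0.050560)² = 19.7784² = 391.18 µm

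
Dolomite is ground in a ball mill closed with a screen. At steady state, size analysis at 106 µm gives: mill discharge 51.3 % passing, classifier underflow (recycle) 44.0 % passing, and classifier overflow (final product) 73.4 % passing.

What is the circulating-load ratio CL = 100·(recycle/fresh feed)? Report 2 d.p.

Two-product formula at 106 µm:
d + r·d = r·u + o → r(d−u) = o−d
r = (73.4 − 51.3)/(51.3 − 44.0) = 22.1/7.3 = 3.0274
CL = 100·r = 302.74 %

CL = 302.74 %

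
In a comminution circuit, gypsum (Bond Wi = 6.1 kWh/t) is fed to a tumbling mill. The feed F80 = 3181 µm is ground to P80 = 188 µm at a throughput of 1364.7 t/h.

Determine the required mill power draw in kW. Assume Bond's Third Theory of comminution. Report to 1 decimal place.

W = 10 Wi / √P80 − 10 Wi / √F80
W = 10·6.1·(1/√188 − 1/√3181) = 10·6.1·(0.055202) = 3.3673 kWh/t
P = W·T = 3.3673·1364.7 = 4595.4 kW

P = 4595.4 kW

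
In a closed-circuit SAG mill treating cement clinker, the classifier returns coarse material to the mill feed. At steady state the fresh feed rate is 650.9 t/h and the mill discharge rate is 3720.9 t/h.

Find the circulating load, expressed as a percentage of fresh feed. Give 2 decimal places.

CL = 471.65 %

Mill node: discharge = fresh + recycle.
R = M − F = 3720.9 − 650.9 = 3070.0 t/h
CL = 100·R/F = 100·3070.0/650.9 = 471.65 %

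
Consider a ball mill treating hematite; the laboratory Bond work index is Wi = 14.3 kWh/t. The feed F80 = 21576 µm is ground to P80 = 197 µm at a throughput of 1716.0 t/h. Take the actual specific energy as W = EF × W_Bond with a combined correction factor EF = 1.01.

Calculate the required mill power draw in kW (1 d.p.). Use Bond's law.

P = 15970.7 kW

W = 10·Wi·[P80^(−½) − F80^(−½)]
W = 10·14.3·(1/√197 − 1/√21576) = 10·14.3·(0.064439) = 9.2148 kWh/t
W_actual = 1.01 × 9.2148 = 9.3069 kWh/t
Mill draw = 9.3069 × 1716.0 = 15970.7 kW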